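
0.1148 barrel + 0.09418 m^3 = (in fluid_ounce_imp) 3957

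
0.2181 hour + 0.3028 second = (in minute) 13.09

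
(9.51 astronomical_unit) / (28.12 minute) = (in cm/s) 8.432e+10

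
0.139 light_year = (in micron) 1.315e+21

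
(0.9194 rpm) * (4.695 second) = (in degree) 25.9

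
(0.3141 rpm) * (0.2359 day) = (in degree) 3.841e+04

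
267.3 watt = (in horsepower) 0.3585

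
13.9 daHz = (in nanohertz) 1.39e+11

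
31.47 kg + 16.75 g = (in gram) 3.149e+04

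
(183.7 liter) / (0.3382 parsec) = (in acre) 4.35e-21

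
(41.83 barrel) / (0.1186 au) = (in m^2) 3.748e-10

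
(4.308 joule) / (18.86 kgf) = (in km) 2.329e-05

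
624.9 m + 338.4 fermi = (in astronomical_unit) 4.177e-09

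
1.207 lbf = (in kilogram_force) 0.5475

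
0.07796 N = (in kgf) 0.00795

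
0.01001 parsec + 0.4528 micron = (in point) 8.756e+17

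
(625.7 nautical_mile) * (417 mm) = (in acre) 119.4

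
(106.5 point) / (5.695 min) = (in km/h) 0.0003958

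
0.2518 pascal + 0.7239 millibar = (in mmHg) 0.5449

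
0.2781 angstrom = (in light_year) 2.94e-27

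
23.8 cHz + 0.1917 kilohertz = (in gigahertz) 1.919e-07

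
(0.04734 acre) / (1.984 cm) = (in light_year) 1.021e-12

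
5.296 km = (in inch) 2.085e+05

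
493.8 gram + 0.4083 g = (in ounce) 17.43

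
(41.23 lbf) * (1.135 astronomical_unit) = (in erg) 3.114e+20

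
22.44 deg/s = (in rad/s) 0.3917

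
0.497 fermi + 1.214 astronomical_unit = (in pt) 5.148e+14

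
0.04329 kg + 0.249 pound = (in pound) 0.3444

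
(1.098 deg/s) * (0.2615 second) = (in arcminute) 17.23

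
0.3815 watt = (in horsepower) 0.0005116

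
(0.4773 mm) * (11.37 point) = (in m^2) 1.914e-06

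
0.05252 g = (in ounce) 0.001853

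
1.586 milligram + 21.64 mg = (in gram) 0.02323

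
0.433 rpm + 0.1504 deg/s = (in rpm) 0.4581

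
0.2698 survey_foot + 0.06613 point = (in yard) 0.08996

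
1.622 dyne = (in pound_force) 3.646e-06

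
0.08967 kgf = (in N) 0.8794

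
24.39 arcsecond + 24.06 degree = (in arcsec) 8.664e+04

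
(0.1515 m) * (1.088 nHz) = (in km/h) 5.934e-10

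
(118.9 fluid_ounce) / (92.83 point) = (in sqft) 1.156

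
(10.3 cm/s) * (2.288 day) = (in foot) 6.68e+04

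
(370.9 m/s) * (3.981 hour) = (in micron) 5.316e+12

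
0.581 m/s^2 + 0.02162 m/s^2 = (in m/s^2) 0.6026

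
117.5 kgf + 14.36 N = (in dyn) 1.167e+08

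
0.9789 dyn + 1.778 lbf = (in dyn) 7.909e+05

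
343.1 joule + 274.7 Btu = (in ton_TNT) 6.935e-05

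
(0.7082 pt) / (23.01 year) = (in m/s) 3.443e-13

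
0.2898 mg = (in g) 0.0002898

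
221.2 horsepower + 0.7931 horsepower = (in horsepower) 222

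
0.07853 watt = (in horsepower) 0.0001053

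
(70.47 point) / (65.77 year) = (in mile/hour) 2.681e-11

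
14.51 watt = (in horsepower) 0.01946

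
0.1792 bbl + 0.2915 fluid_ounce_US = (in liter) 28.5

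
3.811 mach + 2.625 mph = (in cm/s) 1.299e+05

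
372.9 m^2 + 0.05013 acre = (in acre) 0.1423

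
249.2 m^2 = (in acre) 0.06158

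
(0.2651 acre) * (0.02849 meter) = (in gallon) 8074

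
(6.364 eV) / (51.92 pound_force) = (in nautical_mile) 2.384e-24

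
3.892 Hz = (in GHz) 3.892e-09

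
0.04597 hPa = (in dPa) 45.97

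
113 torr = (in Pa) 1.507e+04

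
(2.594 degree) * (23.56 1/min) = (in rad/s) 0.01778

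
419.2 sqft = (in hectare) 0.003894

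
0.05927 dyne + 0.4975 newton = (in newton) 0.4975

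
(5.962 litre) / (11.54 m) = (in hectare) 5.166e-08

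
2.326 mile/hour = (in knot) 2.021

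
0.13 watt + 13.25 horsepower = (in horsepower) 13.25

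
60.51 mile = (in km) 97.38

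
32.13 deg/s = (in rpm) 5.355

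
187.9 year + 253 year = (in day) 1.609e+05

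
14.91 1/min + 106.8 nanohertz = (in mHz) 248.5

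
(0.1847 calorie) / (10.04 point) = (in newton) 218.2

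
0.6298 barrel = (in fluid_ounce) 3386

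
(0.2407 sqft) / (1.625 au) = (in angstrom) 0.0009199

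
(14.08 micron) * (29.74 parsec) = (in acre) 3.193e+09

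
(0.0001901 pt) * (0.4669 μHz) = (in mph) 7.004e-14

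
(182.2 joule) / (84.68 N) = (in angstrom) 2.152e+10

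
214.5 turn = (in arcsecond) 2.78e+08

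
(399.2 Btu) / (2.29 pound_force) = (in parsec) 1.34e-12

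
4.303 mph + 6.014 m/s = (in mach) 0.02331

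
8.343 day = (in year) 0.02286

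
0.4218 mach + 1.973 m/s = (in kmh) 524.1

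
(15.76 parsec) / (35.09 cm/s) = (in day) 1.604e+13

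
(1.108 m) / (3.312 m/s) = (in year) 1.061e-08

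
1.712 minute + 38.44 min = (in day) 0.02788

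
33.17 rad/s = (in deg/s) 1901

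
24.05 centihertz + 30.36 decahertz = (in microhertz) 3.038e+08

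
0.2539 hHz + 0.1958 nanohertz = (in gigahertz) 2.539e-08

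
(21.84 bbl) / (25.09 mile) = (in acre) 2.125e-08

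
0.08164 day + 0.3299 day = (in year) 0.001128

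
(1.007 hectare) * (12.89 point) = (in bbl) 288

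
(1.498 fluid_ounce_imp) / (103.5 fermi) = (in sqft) 4.426e+09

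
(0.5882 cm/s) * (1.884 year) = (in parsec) 1.133e-11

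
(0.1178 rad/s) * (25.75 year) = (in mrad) 9.566e+10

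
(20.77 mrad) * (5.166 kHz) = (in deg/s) 6148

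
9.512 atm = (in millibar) 9638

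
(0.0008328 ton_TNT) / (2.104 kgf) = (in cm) 1.689e+07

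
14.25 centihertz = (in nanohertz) 1.425e+08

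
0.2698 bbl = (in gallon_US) 11.33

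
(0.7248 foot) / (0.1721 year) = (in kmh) 1.465e-07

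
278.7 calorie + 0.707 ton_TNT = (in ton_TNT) 0.707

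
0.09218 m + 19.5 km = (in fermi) 1.95e+19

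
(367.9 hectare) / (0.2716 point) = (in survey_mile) 2.386e+07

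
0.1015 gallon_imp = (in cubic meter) 0.0004614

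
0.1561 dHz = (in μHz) 1.561e+04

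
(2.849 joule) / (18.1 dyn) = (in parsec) 5.101e-13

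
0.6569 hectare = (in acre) 1.623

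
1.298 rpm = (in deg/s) 7.788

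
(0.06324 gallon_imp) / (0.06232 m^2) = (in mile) 2.867e-06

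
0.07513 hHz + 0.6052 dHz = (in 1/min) 454.4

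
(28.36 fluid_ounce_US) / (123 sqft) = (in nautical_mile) 3.963e-08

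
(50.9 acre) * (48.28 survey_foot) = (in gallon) 8.008e+08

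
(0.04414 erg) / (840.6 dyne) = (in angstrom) 5251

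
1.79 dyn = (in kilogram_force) 1.825e-06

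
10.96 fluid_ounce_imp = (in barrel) 0.001959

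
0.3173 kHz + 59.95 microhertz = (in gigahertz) 3.173e-07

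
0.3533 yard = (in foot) 1.06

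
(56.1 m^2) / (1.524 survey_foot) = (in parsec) 3.914e-15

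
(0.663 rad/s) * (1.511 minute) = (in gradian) 3827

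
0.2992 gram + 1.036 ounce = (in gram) 29.67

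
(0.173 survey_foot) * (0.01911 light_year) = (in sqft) 1.026e+14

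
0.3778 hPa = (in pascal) 37.78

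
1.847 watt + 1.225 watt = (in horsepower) 0.00412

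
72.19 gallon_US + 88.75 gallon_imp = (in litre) 676.7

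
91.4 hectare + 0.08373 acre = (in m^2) 9.143e+05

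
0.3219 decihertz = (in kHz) 3.219e-05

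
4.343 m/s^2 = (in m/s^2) 4.343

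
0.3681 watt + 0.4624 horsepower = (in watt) 345.2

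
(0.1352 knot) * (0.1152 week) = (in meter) 4846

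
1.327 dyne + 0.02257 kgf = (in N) 0.2213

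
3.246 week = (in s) 1.963e+06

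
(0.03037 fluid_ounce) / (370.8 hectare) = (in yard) 2.649e-13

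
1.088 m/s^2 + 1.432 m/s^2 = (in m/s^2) 2.52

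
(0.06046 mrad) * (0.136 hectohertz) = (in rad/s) 0.0008223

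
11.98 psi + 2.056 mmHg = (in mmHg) 621.6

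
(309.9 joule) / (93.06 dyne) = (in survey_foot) 1.093e+06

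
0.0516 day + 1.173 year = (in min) 6.166e+05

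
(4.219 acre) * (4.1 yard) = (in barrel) 4.026e+05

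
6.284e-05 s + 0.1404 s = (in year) 4.454e-09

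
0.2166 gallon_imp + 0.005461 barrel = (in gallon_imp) 0.4076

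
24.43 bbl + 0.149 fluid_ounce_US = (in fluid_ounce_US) 1.313e+05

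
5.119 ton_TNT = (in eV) 1.337e+29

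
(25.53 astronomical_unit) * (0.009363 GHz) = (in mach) 1.05e+17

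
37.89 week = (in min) 3.819e+05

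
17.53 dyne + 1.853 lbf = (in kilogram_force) 0.8405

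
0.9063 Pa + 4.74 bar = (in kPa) 474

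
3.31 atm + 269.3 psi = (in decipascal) 2.192e+07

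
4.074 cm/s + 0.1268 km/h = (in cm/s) 7.596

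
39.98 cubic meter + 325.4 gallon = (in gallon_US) 1.089e+04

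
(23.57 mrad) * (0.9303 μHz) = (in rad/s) 2.193e-08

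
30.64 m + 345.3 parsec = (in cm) 1.065e+21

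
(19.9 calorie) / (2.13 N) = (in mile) 0.02429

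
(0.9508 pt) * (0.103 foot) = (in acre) 2.602e-09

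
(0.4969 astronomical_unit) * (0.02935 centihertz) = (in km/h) 7.854e+07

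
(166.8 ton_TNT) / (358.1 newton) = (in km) 1.949e+06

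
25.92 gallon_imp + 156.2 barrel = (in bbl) 156.9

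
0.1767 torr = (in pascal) 23.56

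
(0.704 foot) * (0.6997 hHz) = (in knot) 29.19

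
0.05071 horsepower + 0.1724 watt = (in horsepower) 0.05094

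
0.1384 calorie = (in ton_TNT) 1.384e-10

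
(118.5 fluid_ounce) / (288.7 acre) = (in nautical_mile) 1.62e-12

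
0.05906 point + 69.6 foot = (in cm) 2121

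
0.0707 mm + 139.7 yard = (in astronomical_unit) 8.539e-10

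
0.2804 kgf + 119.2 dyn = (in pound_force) 0.6184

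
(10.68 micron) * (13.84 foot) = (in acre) 1.113e-08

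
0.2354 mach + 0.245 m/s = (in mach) 0.2361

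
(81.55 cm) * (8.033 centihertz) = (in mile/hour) 0.1465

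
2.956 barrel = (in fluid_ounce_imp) 1.654e+04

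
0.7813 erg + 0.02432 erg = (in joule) 8.056e-08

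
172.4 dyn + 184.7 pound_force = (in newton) 821.6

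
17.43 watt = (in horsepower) 0.02337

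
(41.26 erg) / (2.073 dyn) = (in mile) 0.0001237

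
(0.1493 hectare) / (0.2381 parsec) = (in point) 5.76e-10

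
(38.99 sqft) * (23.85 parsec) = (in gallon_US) 7.042e+20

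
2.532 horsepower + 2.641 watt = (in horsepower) 2.536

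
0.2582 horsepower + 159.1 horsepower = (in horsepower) 159.4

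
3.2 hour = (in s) 1.152e+04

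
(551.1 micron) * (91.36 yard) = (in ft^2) 0.4956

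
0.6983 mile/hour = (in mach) 0.0009168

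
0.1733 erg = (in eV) 1.082e+11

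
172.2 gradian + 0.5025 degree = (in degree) 155.5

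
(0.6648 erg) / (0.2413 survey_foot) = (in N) 9.039e-07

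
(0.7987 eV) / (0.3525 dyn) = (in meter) 3.63e-14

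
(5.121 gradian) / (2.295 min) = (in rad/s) 0.0005842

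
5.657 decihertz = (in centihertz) 56.57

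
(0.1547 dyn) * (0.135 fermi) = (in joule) 2.088e-22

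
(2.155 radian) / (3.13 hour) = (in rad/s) 0.0001912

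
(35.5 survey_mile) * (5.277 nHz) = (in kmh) 0.001085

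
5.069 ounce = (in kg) 0.1437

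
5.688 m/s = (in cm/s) 568.8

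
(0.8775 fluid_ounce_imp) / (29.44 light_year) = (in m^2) 8.952e-23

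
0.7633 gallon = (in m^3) 0.002889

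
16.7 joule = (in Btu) 0.01583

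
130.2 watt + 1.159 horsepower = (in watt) 994.5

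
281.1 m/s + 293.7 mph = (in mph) 922.5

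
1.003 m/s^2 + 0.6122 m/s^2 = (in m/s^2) 1.615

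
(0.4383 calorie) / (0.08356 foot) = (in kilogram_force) 7.342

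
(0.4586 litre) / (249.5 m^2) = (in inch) 7.237e-05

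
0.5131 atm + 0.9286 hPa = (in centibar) 52.08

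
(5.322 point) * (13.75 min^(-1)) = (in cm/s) 0.04303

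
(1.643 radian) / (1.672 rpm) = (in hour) 0.002607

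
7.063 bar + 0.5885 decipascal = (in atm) 6.971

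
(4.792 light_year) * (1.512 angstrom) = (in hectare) 685.5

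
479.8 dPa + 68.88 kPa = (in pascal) 6.893e+04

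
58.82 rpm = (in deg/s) 352.9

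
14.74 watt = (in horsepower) 0.01977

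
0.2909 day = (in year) 0.000797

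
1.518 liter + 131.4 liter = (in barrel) 0.836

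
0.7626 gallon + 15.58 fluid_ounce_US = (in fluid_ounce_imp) 117.8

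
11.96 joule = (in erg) 1.196e+08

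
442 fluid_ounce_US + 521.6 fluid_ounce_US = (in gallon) 7.528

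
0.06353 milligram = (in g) 6.353e-05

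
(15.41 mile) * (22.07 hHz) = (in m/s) 5.473e+07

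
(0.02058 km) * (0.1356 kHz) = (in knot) 5425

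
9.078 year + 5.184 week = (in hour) 8.039e+04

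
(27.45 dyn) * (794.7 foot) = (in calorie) 0.01589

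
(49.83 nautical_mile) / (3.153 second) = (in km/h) 1.054e+05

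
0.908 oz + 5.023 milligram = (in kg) 0.02575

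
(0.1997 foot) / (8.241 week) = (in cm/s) 1.221e-06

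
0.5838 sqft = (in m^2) 0.05424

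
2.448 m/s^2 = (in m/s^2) 2.448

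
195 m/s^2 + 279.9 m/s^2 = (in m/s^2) 474.9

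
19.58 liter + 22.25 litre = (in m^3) 0.04183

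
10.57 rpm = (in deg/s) 63.42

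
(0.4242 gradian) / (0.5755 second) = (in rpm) 0.1106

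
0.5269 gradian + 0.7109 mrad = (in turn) 0.00143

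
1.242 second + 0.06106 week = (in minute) 615.5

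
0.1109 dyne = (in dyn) 0.1109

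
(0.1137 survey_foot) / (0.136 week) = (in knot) 8.19e-07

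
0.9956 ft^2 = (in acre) 2.286e-05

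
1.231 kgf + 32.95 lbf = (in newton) 158.6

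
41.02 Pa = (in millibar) 0.4102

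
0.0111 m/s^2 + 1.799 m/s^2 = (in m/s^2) 1.81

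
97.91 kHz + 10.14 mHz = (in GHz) 9.791e-05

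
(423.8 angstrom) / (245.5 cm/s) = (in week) 2.854e-14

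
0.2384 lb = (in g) 108.1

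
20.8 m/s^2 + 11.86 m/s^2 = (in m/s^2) 32.66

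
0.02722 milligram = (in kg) 2.722e-08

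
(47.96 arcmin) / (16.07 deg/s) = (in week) 8.224e-08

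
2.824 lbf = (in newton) 12.56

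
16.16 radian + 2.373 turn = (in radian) 31.07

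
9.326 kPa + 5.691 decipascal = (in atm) 0.09205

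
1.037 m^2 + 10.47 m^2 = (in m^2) 11.51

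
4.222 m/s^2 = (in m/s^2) 4.222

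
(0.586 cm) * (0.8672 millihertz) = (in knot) 9.878e-06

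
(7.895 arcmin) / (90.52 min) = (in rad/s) 4.228e-07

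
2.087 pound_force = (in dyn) 9.283e+05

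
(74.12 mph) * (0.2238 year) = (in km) 2.339e+05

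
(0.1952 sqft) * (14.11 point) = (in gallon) 0.02385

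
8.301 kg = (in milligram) 8.301e+06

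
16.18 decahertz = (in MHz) 0.0001618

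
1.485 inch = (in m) 0.03772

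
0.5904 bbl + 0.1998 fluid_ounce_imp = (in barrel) 0.5904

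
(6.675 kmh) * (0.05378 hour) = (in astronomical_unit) 2.4e-09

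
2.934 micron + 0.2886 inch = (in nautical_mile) 3.96e-06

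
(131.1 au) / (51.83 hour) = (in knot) 2.043e+08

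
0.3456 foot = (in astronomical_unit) 7.041e-13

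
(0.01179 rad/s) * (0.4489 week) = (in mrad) 3.201e+06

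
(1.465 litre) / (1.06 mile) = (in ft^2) 9.244e-06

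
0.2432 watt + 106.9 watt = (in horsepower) 0.1437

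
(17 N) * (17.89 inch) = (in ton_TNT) 1.846e-09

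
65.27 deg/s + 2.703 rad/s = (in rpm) 36.69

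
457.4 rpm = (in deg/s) 2744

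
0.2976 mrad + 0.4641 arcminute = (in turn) 6.885e-05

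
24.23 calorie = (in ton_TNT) 2.423e-08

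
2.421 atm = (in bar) 2.453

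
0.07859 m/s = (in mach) 0.0002308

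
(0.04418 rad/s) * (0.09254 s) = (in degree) 0.2342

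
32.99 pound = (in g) 1.496e+04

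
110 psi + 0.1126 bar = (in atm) 7.596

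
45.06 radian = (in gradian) 2869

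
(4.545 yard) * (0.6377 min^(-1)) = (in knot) 0.08586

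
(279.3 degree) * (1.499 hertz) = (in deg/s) 418.7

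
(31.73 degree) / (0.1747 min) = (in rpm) 0.5045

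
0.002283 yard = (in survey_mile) 1.297e-06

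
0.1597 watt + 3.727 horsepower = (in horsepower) 3.727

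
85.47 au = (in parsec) 0.0004144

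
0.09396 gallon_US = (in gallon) 0.09396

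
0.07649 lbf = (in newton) 0.3402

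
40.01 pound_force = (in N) 178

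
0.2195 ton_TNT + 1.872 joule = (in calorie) 2.195e+08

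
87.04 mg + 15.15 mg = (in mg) 102.2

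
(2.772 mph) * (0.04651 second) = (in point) 163.4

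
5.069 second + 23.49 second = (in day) 0.0003305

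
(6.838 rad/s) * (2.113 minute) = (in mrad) 8.669e+05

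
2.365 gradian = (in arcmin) 127.7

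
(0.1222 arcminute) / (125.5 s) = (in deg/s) 1.623e-05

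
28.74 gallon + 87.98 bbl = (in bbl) 88.66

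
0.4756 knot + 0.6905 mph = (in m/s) 0.5534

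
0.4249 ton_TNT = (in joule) 1.778e+09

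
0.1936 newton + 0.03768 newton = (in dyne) 2.313e+04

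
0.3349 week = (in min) 3376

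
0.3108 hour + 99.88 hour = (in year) 0.01144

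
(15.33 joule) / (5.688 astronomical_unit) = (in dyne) 1.802e-06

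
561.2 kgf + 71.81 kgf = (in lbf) 1396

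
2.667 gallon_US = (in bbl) 0.0635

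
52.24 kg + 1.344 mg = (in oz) 1843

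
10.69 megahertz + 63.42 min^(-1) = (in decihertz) 1.069e+08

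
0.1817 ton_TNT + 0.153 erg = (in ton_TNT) 0.1817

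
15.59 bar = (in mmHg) 1.169e+04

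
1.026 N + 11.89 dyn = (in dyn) 1.026e+05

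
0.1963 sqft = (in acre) 4.506e-06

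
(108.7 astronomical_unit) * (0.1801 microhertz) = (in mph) 6.551e+06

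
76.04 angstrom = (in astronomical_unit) 5.083e-20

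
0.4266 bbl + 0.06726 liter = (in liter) 67.89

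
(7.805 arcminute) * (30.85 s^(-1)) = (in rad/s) 0.07004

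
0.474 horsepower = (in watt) 353.5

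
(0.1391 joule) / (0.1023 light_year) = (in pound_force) 3.231e-17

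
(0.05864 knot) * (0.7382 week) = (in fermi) 1.347e+19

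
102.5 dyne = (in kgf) 0.0001045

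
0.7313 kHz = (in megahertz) 0.0007313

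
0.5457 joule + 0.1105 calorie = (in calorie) 0.2409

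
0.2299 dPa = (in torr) 0.0001724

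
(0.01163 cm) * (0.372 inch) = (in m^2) 1.099e-06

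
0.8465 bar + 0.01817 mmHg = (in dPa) 8.465e+05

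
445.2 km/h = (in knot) 240.4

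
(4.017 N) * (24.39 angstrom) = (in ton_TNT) 2.342e-18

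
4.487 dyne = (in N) 4.487e-05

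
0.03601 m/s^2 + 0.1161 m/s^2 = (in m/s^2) 0.1521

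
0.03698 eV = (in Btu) 5.616e-24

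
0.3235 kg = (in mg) 3.235e+05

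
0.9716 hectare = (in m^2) 9716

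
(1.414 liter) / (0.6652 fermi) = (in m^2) 2.126e+12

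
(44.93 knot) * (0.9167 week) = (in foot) 4.204e+07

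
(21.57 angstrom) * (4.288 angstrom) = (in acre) 2.286e-22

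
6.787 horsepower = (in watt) 5061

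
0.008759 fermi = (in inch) 3.448e-16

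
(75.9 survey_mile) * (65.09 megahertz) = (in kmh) 2.862e+13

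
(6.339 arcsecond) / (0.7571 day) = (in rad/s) 4.698e-10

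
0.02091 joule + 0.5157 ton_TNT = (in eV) 1.347e+28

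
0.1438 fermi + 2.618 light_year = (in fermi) 2.477e+31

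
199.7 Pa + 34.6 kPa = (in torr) 261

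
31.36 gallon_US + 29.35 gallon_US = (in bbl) 1.445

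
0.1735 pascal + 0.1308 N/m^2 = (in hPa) 0.003043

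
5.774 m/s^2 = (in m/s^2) 5.774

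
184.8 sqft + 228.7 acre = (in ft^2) 9.962e+06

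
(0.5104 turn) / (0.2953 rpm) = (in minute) 1.728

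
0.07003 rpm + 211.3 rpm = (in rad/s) 22.13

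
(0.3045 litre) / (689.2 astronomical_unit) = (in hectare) 2.953e-22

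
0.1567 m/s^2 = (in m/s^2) 0.1567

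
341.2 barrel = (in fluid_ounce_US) 1.834e+06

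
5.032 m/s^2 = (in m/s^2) 5.032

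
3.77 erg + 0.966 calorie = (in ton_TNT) 9.66e-10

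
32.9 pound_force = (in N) 146.3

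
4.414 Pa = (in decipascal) 44.14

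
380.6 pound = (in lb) 380.6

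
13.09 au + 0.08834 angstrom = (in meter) 1.958e+12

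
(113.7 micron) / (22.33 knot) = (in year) 3.139e-13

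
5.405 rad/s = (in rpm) 51.61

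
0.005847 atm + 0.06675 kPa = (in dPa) 6592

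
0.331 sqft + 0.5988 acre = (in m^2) 2423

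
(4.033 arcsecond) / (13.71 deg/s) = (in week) 1.351e-10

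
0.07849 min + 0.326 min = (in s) 24.27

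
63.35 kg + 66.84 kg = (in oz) 4592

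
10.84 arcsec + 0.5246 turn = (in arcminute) 1.133e+04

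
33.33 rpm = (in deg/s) 200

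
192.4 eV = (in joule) 3.083e-17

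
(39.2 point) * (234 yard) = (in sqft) 31.85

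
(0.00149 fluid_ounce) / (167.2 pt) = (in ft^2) 8.041e-06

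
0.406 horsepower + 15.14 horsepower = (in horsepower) 15.55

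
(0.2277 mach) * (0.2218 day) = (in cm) 1.486e+08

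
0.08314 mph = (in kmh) 0.1338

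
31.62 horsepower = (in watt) 2.358e+04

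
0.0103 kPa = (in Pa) 10.3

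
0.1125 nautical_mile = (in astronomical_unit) 1.393e-09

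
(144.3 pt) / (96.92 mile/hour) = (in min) 1.958e-05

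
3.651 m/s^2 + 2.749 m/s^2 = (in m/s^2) 6.4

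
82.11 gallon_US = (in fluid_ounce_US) 1.051e+04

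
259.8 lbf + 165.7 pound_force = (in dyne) 1.893e+08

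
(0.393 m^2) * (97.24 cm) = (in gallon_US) 101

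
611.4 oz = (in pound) 38.21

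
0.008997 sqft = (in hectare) 8.358e-08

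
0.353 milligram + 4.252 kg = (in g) 4252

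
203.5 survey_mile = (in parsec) 1.061e-11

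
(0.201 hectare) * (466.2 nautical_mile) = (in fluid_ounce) 5.868e+13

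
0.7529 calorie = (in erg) 3.15e+07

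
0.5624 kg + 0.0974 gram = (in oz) 19.84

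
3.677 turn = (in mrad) 2.31e+04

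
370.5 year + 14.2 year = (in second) 1.213e+10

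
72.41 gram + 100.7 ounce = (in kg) 2.927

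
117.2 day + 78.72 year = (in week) 4121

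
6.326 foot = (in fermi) 1.928e+15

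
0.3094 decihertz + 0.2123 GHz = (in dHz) 2.123e+09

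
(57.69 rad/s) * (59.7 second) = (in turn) 548.1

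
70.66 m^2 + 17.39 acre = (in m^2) 7.045e+04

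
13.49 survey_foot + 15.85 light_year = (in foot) 4.92e+17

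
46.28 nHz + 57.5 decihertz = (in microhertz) 5.75e+06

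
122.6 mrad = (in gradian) 7.805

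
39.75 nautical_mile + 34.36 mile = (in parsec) 4.178e-12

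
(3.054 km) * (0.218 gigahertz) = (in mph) 1.489e+12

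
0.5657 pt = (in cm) 0.01996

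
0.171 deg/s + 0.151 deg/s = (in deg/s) 0.322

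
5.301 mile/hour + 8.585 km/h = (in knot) 9.242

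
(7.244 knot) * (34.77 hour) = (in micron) 4.665e+11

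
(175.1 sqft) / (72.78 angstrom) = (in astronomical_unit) 0.01494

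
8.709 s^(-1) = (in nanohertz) 8.709e+09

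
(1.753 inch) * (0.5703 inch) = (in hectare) 6.45e-08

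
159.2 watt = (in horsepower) 0.2135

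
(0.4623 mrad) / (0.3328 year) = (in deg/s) 2.524e-09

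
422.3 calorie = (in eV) 1.103e+22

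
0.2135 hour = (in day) 0.008896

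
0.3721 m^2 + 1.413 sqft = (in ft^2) 5.418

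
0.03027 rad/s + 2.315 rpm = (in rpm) 2.604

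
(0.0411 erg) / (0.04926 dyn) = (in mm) 8.343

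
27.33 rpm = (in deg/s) 164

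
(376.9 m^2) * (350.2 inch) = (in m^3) 3353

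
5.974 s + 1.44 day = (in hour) 34.56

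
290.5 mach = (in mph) 2.213e+05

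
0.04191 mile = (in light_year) 7.129e-15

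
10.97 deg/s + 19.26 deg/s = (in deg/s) 30.23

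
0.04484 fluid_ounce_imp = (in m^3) 1.274e-06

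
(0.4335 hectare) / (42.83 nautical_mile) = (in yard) 0.05977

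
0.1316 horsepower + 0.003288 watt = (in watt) 98.14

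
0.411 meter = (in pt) 1165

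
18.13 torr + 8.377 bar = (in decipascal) 8.401e+06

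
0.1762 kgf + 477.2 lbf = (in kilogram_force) 216.6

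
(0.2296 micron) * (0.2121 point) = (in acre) 4.245e-15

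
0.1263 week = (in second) 7.639e+04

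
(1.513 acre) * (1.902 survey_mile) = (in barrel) 1.179e+08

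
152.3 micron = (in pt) 0.4317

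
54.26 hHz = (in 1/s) 5426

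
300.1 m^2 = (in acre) 0.07416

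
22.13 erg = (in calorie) 5.289e-07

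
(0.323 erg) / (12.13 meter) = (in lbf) 5.986e-10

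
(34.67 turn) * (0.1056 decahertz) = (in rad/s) 230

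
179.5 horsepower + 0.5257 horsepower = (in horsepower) 180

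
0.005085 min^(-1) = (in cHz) 0.008475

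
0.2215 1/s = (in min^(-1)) 13.29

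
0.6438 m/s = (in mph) 1.44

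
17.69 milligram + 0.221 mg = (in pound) 3.949e-05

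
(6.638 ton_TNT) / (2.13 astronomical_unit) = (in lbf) 0.01959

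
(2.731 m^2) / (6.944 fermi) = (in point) 1.115e+18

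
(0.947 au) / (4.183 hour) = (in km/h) 3.387e+07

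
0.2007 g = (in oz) 0.007079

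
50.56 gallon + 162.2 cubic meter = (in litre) 1.624e+05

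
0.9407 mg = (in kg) 9.407e-07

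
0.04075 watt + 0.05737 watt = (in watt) 0.09812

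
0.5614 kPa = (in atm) 0.005541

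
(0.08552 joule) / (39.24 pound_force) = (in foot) 0.001607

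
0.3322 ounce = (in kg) 0.009418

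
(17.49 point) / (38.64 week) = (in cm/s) 2.64e-08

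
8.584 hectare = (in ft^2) 9.24e+05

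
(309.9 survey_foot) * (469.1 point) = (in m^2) 15.63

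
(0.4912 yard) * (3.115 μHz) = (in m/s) 1.399e-06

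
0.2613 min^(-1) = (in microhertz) 4355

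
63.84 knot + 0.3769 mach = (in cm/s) 1.612e+04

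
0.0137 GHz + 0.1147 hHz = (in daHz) 1.37e+06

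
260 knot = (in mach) 0.3928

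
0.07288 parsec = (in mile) 1.397e+12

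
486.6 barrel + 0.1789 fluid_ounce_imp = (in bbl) 486.6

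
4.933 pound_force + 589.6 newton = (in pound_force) 137.5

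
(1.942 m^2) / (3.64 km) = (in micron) 533.5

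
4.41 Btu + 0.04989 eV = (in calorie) 1112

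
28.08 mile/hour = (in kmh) 45.19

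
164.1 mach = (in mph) 1.25e+05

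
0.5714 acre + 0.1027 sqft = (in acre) 0.5714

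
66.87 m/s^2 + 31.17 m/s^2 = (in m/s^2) 98.04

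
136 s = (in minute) 2.267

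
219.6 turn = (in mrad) 1.38e+06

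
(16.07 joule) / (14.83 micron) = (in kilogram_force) 1.105e+05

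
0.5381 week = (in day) 3.767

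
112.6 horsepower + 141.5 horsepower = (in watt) 1.895e+05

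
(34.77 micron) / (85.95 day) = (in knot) 9.101e-12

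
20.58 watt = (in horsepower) 0.0276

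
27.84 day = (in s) 2.405e+06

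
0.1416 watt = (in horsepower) 0.0001899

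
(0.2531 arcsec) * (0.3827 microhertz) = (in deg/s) 2.691e-11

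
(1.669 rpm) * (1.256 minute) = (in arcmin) 4.528e+04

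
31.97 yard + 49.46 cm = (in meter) 29.73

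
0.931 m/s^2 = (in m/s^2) 0.931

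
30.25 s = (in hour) 0.008403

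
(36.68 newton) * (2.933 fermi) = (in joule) 1.076e-13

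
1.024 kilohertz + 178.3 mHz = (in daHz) 102.4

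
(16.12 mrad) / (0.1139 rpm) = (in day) 1.564e-05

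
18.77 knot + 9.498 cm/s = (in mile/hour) 21.81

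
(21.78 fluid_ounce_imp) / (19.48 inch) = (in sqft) 0.01346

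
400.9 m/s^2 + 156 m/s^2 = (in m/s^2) 556.9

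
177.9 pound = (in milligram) 8.069e+07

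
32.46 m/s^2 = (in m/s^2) 32.46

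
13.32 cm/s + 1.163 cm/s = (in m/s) 0.1448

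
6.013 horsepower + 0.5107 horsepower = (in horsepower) 6.524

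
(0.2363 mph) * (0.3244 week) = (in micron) 2.073e+10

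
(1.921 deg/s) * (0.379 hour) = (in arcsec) 9.436e+06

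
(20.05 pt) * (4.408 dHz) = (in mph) 0.006974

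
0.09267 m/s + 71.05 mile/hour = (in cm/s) 3185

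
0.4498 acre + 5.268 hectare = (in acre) 13.47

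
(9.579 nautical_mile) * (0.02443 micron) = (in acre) 1.071e-07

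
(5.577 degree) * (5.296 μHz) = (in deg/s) 2.954e-05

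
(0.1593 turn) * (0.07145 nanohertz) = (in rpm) 6.829e-10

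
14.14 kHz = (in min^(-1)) 8.484e+05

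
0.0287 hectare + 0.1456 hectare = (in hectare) 0.1743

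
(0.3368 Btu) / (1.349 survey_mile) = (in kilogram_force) 0.01669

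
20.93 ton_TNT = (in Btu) 8.3e+07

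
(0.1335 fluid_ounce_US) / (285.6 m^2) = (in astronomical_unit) 9.241e-20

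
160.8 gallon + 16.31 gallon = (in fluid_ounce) 2.267e+04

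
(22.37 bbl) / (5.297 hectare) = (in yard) 7.343e-05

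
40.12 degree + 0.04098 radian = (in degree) 42.47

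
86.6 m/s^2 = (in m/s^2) 86.6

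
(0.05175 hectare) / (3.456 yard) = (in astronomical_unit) 1.095e-09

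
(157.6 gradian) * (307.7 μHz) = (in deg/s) 0.04364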